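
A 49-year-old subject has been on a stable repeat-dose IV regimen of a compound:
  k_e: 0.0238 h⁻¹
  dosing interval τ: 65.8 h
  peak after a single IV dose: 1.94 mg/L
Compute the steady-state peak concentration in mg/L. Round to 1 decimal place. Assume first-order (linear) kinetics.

2.5 mg/L

e^(−kτ) = e^(−0.02380 × 65.8) = 0.2089
Accumulation ratio R = 1 / (1 − e^(−kτ)) = 1 / (1 − 0.2089) = 1.264
Steady-state peak = C₀ × R = 1.94 × 1.264 = 2.452 mg/L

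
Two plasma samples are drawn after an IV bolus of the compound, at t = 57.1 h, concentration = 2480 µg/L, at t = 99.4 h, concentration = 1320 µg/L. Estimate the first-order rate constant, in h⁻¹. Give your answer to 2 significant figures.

k = ln(C₁/C₂) / (t₂ − t₁) = ln(2480/1320) / (99.4 − 57.1)
  = 0.6306 / 42.30 = 0.01491 h⁻¹

0.015 h⁻¹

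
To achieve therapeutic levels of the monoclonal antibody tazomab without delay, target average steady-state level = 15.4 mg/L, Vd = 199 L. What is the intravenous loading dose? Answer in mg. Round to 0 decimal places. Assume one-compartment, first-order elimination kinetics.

3065 mg

LD = Css × Vd = 15.4 × 199 = 3065 mg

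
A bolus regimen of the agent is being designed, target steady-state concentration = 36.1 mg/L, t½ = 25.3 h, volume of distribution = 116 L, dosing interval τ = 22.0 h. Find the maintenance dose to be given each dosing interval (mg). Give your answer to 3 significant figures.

2520 mg

k = ln2 / t½ = 0.693147 / 25.3 = 0.02740 h⁻¹
CL = k × Vd = 0.02740 × 116 = 3.178 L/h
At steady state, Dose/τ = Css × CL.
Dose = Css × CL × τ = 36.1 × 3.178 × 22.0 = 2524 mg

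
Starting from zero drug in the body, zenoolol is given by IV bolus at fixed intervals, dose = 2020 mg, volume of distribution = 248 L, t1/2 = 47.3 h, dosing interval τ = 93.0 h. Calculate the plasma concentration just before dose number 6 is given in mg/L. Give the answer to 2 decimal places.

2.80 mg/L

C₀ per dose = Dose / Vd = 2020 / 248 = 8.145 mg/L
k = ln2 / t½ = 0.693147 / 47.3 = 0.01465 h⁻¹
Fraction remaining after one interval: r = e^(−kτ) = e^(−0.01465 × 93.0) = 0.2560
Before dose 6, 5 doses have been given (aged 1τ, 2τ, 3τ, 4τ, 5τ).
C_trough = C₀ × (r + r² + … + r^5) = C₀ × r(1−r^5)/(1−r)
        = 8.145 × 0.2560 × (1 − 0.001100) / (1 − 0.2560) = 2.799 mg/L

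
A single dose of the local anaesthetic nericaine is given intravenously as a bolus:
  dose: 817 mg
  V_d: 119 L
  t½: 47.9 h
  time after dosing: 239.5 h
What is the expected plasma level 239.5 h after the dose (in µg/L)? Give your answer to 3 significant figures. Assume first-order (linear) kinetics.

C₀ = Dose / Vd = 817.0 / 119 = 6.866 mg/L
k = ln2 / t½ = 0.693147 / 47.9 = 0.01447 h⁻¹
t / t½ = 239.5 / 47.9 = 5 half-lives
C = C₀ × (1/2)^5 = 6.866 × 0.03125 = 0.2146 mg/L
Convert: 0.2146 mg/L × 1000 = 214.6 µg/L

215 µg/L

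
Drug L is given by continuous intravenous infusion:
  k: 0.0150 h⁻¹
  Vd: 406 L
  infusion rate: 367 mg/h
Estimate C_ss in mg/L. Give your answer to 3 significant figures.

CL = k × Vd = 0.01500 × 406 = 6.090 L/h
At steady state Css = R₀ / CL = 367 / 6.090 = 60.26 mg/L

60.3 mg/L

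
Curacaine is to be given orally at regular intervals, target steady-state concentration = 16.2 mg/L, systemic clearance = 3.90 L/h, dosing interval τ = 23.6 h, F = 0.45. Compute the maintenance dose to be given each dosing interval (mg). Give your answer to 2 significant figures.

At steady state, F × (Dose/τ) = Css × CL.
Dose = Css × CL × τ / F = 16.2 × 3.900 × 23.6 / 0.45 = 3313 mg

3300 mg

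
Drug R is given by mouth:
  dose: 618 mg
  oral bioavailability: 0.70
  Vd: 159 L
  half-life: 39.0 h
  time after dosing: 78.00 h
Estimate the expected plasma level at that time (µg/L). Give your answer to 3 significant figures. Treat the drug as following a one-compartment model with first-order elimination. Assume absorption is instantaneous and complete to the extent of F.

Amount reaching circulation = F × Dose = 0.70 × 618.0 = 432.6 mg
C₀ = F·Dose / Vd = 432.6 / 159 = 2.721 mg/L
k = ln2 / t½ = 0.693147 / 39.0 = 0.01777 h⁻¹
t / t½ = 78.00 / 39.0 = 2 half-lives
C = C₀ × (1/2)^2 = 2.721 × 0.2500 = 0.6803 mg/L
Convert: 0.6803 mg/L × 1000 = 680.3 µg/L

680 µg/L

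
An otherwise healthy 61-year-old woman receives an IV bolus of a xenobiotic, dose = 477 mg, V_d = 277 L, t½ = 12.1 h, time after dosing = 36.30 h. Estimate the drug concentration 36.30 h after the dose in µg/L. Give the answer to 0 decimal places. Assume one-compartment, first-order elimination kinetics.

C₀ = Dose / Vd = 477.0 / 277 = 1.722 mg/L
k = ln2 / t½ = 0.693147 / 12.1 = 0.05728 h⁻¹
t / t½ = 36.30 / 12.1 = 3 half-lives
C = C₀ × (1/2)^3 = 1.722 × 0.1250 = 0.2153 mg/L
Convert: 0.2153 mg/L × 1000 = 215.3 µg/L

215 µg/L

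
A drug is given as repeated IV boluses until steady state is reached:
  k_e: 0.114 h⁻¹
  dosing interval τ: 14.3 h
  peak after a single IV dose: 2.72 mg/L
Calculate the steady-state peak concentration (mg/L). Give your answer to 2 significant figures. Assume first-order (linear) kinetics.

3.4 mg/L

e^(−kτ) = e^(−0.1140 × 14.3) = 0.1959
Accumulation ratio R = 1 / (1 − e^(−kτ)) = 1 / (1 − 0.1959) = 1.244
Steady-state peak = C₀ × R = 2.72 × 1.244 = 3.384 mg/L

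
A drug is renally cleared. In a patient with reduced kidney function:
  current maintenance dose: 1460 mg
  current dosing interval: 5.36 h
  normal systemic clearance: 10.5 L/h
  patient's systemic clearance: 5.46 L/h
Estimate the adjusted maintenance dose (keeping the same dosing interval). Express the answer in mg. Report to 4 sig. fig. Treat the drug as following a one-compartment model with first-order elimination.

To keep the same average steady-state level, dosing rate must scale with clearance.
CL ratio = 5.46 / 10.5 = 0.5200
New dose (same interval) = 1460 × 0.5200 = 759.2 mg

759.2 mg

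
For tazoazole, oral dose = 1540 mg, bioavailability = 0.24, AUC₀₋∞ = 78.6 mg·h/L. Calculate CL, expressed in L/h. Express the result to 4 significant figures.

CL = F·Dose / AUC = 0.24 × 1540 / 78.6 = 4.702 L/h

4.702 L/h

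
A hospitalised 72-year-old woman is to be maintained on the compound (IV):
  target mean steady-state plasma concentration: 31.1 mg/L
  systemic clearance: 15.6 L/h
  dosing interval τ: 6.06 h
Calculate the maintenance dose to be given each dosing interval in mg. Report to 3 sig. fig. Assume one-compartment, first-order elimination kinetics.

2940 mg

At steady state, Dose/τ = Css × CL.
Dose = Css × CL × τ = 31.1 × 15.60 × 6.06 = 2940 mg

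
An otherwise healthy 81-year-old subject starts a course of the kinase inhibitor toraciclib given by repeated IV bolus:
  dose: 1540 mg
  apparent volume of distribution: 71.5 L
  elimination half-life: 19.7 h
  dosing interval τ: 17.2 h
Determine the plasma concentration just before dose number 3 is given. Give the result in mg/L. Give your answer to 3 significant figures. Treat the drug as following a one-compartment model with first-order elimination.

C₀ per dose = Dose / Vd = 1540 / 71.5 = 21.54 mg/L
k = ln2 / t½ = 0.693147 / 19.7 = 0.03519 h⁻¹
Fraction remaining after one interval: r = e^(−kτ) = e^(−0.03519 × 17.2) = 0.5459
Before dose 3, 2 doses have been given (aged 1τ, 2τ).
C_trough = C₀ × (r + r²) = 21.54 × (0.5459 + 0.2980) = 18.18 mg/L

18.2 mg/L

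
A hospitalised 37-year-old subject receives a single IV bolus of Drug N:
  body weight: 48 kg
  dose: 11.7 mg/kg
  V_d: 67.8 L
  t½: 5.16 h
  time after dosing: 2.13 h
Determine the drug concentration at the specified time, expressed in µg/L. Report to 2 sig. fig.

Total dose = 11.7 × 48 = 561.6 mg
C₀ = Dose / Vd = 561.6 / 67.8 = 8.283 mg/L
k = ln2 / t½ = 0.693147 / 5.16 = 0.1343 h⁻¹
C = C₀ · e^(−k·t) = 8.283 × e^(−0.1343 × 2.13)
  = 8.283 × 0.7512 = 6.222 mg/L
Convert: 6.222 mg/L × 1000 = 6222 µg/L

6200 µg/L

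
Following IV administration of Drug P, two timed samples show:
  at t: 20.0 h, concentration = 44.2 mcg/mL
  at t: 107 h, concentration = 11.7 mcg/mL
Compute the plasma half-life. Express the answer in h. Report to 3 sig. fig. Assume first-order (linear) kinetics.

k = ln(C₁/C₂) / (t₂ − t₁) = ln(44.2/11.7) / (107 − 20.0)
  = 1.329 / 87.00 = 0.01528 h⁻¹
t½ = ln2 / k = 0.693147 / 0.01528 = 45.36 h

45.4 h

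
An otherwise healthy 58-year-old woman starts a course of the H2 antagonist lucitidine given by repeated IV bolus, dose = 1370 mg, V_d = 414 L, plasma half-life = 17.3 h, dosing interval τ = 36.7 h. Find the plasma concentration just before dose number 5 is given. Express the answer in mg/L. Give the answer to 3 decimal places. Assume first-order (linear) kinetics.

0.985 mg/L

C₀ per dose = Dose / Vd = 1370 / 414 = 3.309 mg/L
k = ln2 / t½ = 0.693147 / 17.3 = 0.04007 h⁻¹
Fraction remaining after one interval: r = e^(−kτ) = e^(−0.04007 × 36.7) = 0.2298
Before dose 5, 4 doses have been given (aged 1τ, 2τ, 3τ, 4τ).
C_trough = C₀ × (r + r² + … + r^4) = C₀ × r(1−r^4)/(1−r)
        = 3.309 × 0.2298 × (1 − 0.002789) / (1 − 0.2298) = 0.9845 mg/L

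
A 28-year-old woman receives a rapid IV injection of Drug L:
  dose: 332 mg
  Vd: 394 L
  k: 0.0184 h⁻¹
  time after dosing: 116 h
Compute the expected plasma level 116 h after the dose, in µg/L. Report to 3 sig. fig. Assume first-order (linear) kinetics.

99.7 µg/L

C₀ = Dose / Vd = 332.0 / 394 = 0.8426 mg/L
C = C₀ · e^(−k·t) = 0.8426 × e^(−0.01840 × 116)
  = 0.8426 × 0.1183 = 0.09968 mg/L
Convert: 0.09968 mg/L × 1000 = 99.68 µg/L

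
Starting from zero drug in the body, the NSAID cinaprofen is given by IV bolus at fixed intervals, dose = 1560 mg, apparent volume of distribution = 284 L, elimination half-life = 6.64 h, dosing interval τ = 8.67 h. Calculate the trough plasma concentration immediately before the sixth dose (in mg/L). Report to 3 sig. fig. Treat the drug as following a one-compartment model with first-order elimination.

C₀ per dose = Dose / Vd = 1560 / 284 = 5.493 mg/L
k = ln2 / t½ = 0.693147 / 6.64 = 0.1044 h⁻¹
Fraction remaining after one interval: r = e^(−kτ) = e^(−0.1044 × 8.67) = 0.4045
Before dose 6, 5 doses have been given (aged 1τ, 2τ, 3τ, 4τ, 5τ).
C_trough = C₀ × (r + r² + … + r^5) = C₀ × r(1−r^5)/(1−r)
        = 5.493 × 0.4045 × (1 − 0.01083) / (1 − 0.4045) = 3.691 mg/L

3.69 mg/L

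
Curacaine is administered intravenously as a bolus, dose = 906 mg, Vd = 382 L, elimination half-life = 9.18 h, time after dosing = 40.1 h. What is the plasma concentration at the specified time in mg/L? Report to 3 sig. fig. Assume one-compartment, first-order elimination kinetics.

0.115 mg/L

C₀ = Dose / Vd = 906.0 / 382 = 2.372 mg/L
k = ln2 / t½ = 0.693147 / 9.18 = 0.07551 h⁻¹
C = C₀ · e^(−k·t) = 2.372 × e^(−0.07551 × 40.1)
  = 2.372 × 0.04841 = 0.1148 mg/L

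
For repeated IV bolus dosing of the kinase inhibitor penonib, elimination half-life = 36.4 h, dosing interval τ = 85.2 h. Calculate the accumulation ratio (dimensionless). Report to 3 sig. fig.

k = ln2 / t½ = 0.693147 / 36.4 = 0.01904 h⁻¹
e^(−kτ) = e^(−0.01904 × 85.2) = 0.1975
Accumulation ratio R = 1 / (1 − e^(−kτ)) = 1 / (1 − 0.1975) = 1.246

1.25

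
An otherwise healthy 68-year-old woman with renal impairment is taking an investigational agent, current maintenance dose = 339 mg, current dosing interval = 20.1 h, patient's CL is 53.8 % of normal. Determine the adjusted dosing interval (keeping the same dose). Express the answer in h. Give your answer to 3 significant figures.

37.4 h

To keep the same average steady-state level, dosing rate must scale with clearance.
CL ratio = 53.8 / 100 = 0.5380
New interval (same dose) = 20.1 / 0.5380 = 37.36 h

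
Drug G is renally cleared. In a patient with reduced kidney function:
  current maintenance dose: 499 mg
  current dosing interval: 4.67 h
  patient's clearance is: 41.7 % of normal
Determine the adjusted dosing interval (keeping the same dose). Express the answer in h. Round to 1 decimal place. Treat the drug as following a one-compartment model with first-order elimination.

To keep the same average steady-state level, dosing rate must scale with clearance.
CL ratio = 41.7 / 100 = 0.4170
New interval (same dose) = 4.67 / 0.4170 = 11.20 h

11.2 h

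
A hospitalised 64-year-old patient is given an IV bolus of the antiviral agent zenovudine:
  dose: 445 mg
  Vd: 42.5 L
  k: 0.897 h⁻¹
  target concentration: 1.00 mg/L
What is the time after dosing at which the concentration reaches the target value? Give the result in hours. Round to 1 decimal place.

C₀ = Dose / Vd = 445.0 / 42.5 = 10.47 mg/L
t = ln(C₀ / C) / k = ln(10.47 / 1.00) / 0.8970
  = ln(10.47) / 0.8970 = 2.349 / 0.8970 = 2.619 h

2.6 h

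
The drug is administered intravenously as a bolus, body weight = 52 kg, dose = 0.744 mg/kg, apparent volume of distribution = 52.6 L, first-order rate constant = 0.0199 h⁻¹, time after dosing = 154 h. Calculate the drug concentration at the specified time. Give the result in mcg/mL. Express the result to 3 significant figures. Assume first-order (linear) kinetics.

Total dose = 0.744 × 52 = 38.69 mg
C₀ = Dose / Vd = 38.69 / 52.6 = 0.7356 mg/L
C = C₀ · e^(−k·t) = 0.7356 × e^(−0.01990 × 154)
  = 0.7356 × 0.04667 = 0.03433 mg/L
(0.03433 mg/L = 0.03433 mcg/mL)

0.0343 mcg/mL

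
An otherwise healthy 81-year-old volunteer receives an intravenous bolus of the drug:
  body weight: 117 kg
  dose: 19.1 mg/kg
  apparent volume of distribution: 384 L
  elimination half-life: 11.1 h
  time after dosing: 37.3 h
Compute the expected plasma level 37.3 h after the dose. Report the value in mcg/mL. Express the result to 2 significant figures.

Total dose = 19.1 × 117 = 2235 mg
C₀ = Dose / Vd = 2235 / 384 = 5.820 mg/L
k = ln2 / t½ = 0.693147 / 11.1 = 0.06245 h⁻¹
C = C₀ · e^(−k·t) = 5.820 × e^(−0.06245 × 37.3)
  = 5.820 × 0.09736 = 0.5666 mg/L
(0.5666 mg/L = 0.5666 mcg/mL)

0.57 mcg/mL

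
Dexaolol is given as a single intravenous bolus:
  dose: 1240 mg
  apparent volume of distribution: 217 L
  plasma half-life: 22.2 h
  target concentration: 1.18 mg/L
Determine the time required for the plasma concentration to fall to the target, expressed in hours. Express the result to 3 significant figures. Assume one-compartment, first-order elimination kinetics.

50.5 h

C₀ = Dose / Vd = 1240 / 217 = 5.714 mg/L
k = ln2 / t½ = 0.693147 / 22.2 = 0.03122 h⁻¹
t = ln(C₀ / C) / k = ln(5.714 / 1.18) / 0.03122
  = ln(4.842) / 0.03122 = 1.577 / 0.03122 = 50.51 h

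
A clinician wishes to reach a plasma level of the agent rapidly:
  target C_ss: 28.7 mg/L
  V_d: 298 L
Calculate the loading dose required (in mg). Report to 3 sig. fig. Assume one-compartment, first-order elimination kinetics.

LD = Css × Vd = 28.7 × 298 = 8553 mg

8550 mg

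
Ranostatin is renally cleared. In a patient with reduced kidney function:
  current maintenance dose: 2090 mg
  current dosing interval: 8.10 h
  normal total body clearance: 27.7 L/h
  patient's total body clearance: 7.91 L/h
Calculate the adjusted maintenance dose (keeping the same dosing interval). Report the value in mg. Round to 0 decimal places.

To keep the same average steady-state level, dosing rate must scale with clearance.
CL ratio = 7.91 / 27.7 = 0.2856
New dose (same interval) = 2090 × 0.2856 = 596.9 mg

597 mg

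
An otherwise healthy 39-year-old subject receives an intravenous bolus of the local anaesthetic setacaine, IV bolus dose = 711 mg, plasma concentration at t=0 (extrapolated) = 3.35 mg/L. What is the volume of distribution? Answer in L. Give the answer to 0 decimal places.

Vd = Dose / C₀ = 711.0 / 3.35 = 212.2 L

212 L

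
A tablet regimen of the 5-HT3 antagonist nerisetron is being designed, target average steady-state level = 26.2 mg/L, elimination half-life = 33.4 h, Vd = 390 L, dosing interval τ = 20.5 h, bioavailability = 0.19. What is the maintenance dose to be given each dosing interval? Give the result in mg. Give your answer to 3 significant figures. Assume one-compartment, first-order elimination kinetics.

k = ln2 / t½ = 0.693147 / 33.4 = 0.02075 h⁻¹
CL = k × Vd = 0.02075 × 390 = 8.093 L/h
At steady state, F × (Dose/τ) = Css × CL.
Dose = Css × CL × τ / F = 26.2 × 8.093 × 20.5 / 0.19 = 22880 mg

22900 mg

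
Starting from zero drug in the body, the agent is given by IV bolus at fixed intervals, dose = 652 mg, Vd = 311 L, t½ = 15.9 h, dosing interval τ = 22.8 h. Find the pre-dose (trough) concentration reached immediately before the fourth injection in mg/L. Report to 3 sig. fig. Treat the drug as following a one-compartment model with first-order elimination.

C₀ per dose = Dose / Vd = 652 / 311 = 2.096 mg/L
k = ln2 / t½ = 0.693147 / 15.9 = 0.04359 h⁻¹
Fraction remaining after one interval: r = e^(−kτ) = e^(−0.04359 × 22.8) = 0.3701
Before dose 4, 3 doses have been given (aged 1τ, 2τ, 3τ).
C_trough = C₀ × (r + r² + … + r^3) = C₀ × r(1−r^3)/(1−r)
        = 2.096 × 0.3701 × (1 − 0.05069) / (1 − 0.3701) = 1.169 mg/L

1.17 mg/L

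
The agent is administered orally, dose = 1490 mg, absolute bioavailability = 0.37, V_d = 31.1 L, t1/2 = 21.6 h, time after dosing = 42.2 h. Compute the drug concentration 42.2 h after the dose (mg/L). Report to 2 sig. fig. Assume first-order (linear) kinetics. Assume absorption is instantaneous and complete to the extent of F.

Amount reaching circulation = F × Dose = 0.37 × 1490 = 551.3 mg
C₀ = F·Dose / Vd = 551.3 / 31.1 = 17.73 mg/L
k = ln2 / t½ = 0.693147 / 21.6 = 0.03209 h⁻¹
C = C₀ · e^(−k·t) = 17.73 × e^(−0.03209 × 42.2)
  = 17.73 × 0.2582 = 4.578 mg/L

4.6 mg/L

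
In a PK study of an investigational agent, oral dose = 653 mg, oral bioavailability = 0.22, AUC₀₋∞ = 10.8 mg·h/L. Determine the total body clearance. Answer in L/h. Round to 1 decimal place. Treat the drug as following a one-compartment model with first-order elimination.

CL = F·Dose / AUC = 0.22 × 653 / 10.8 = 13.30 L/h

13.3 L/h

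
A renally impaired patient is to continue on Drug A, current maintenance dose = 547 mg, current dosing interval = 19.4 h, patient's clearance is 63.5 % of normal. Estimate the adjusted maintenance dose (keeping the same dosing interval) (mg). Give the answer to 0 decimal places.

To keep the same average steady-state level, dosing rate must scale with clearance.
CL ratio = 63.5 / 100 = 0.6350
New dose (same interval) = 547 × 0.6350 = 347.3 mg

347 mg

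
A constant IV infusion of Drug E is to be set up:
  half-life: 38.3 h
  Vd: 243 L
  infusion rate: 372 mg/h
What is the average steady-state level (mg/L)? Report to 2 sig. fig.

85 mg/L

k = ln2 / t½ = 0.693147 / 38.3 = 0.01810 h⁻¹
CL = k × Vd = 0.01810 × 243 = 4.398 L/h
At steady state Css = R₀ / CL = 372 / 4.398 = 84.58 mg/L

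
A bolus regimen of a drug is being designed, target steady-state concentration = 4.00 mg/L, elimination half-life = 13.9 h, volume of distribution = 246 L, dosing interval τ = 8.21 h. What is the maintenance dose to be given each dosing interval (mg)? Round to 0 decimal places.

k = ln2 / t½ = 0.693147 / 13.9 = 0.04987 h⁻¹
CL = k × Vd = 0.04987 × 246 = 12.27 L/h
At steady state, Dose/τ = Css × CL.
Dose = Css × CL × τ = 4.00 × 12.27 × 8.21 = 402.9 mg

403 mg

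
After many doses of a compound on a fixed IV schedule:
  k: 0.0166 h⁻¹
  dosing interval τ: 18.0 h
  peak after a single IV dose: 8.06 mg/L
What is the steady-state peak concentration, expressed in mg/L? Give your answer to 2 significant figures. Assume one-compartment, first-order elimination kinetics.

31 mg/L

e^(−kτ) = e^(−0.01660 × 18.0) = 0.7417
Accumulation ratio R = 1 / (1 − e^(−kτ)) = 1 / (1 − 0.7417) = 3.871
Steady-state peak = C₀ × R = 8.06 × 3.871 = 31.20 mg/L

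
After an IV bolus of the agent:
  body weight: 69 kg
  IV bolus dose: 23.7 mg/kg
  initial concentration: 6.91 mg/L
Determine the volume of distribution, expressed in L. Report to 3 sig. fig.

237 L

Dose = 23.7 × 69 = 1635 mg
Vd = Dose / C₀ = 1635 / 6.91 = 236.6 L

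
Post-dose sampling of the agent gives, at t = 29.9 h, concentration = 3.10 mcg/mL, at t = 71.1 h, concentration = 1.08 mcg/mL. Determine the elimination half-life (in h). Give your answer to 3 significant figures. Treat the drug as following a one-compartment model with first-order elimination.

k = ln(C₁/C₂) / (t₂ − t₁) = ln(3.10/1.08) / (71.1 − 29.9)
  = 1.054 / 41.20 = 0.02558 h⁻¹
t½ = ln2 / k = 0.693147 / 0.02558 = 27.10 h

27.1 h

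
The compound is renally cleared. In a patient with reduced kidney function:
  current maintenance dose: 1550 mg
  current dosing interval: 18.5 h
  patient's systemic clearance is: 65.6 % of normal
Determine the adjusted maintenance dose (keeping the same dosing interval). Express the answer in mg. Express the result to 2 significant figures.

To keep the same average steady-state level, dosing rate must scale with clearance.
CL ratio = 65.6 / 100 = 0.6560
New dose (same interval) = 1550 × 0.6560 = 1017 mg

1000 mg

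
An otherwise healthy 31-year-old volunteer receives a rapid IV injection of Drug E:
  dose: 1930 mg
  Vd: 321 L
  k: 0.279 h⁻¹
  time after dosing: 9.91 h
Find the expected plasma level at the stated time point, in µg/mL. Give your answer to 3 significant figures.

0.379 µg/mL

C₀ = Dose / Vd = 1930 / 321 = 6.012 mg/L
C = C₀ · e^(−k·t) = 6.012 × e^(−0.2790 × 9.91)
  = 6.012 × 0.06298 = 0.3786 mg/L
(0.3786 mg/L = 0.3786 µg/mL)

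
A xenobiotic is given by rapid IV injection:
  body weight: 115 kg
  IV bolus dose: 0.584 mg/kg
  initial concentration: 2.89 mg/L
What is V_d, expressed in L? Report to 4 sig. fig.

23.24 L

Dose = 0.584 × 115 = 67.16 mg
Vd = Dose / C₀ = 67.16 / 2.89 = 23.24 L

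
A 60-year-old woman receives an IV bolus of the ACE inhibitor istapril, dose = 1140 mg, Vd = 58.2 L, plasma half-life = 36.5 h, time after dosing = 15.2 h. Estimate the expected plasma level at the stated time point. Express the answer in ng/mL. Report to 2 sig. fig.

15000 ng/mL

C₀ = Dose / Vd = 1140 / 58.2 = 19.59 mg/L
k = ln2 / t½ = 0.693147 / 36.5 = 0.01899 h⁻¹
C = C₀ · e^(−k·t) = 19.59 × e^(−0.01899 × 15.2)
  = 19.59 × 0.7493 = 14.68 mg/L
Convert: 14.68 mg/L × 1000 = 14680 ng/mL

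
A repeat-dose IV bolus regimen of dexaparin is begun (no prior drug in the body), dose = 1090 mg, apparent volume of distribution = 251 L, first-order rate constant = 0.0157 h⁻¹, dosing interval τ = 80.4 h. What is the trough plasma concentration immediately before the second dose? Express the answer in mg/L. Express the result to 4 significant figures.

1.229 mg/L

C₀ per dose = Dose / Vd = 1090 / 251 = 4.343 mg/L
Fraction remaining after one interval: r = e^(−kτ) = e^(−0.01570 × 80.4) = 0.2830
Before dose 2, 1 dose has been given (aged 1τ).
C_trough = C₀ × r = 4.343 × 0.2830 = 1.229 mg/L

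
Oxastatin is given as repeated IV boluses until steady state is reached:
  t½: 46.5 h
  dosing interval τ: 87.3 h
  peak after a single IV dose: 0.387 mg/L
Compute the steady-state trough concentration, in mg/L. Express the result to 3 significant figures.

0.145 mg/L

k = ln2 / t½ = 0.693147 / 46.5 = 0.01491 h⁻¹
e^(−kτ) = e^(−0.01491 × 87.3) = 0.2721
Accumulation ratio R = 1 / (1 − e^(−kτ)) = 1 / (1 − 0.2721) = 1.374
Steady-state trough = C₀ × R × e^(−kτ) = 0.387 × 1.374 × 0.2721 = 0.1447 mg/L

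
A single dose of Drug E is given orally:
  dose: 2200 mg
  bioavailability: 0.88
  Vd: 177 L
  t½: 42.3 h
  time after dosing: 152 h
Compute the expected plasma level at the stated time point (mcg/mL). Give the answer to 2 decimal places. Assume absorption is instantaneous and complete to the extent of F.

Amount reaching circulation = F × Dose = 0.88 × 2200 = 1936 mg
C₀ = F·Dose / Vd = 1936 / 177 = 10.94 mg/L
k = ln2 / t½ = 0.693147 / 42.3 = 0.01639 h⁻¹
C = C₀ · e^(−k·t) = 10.94 × e^(−0.01639 × 152)
  = 10.94 × 0.08280 = 0.9058 mg/L
(0.9058 mg/L = 0.9058 mcg/mL)

0.91 mcg/mL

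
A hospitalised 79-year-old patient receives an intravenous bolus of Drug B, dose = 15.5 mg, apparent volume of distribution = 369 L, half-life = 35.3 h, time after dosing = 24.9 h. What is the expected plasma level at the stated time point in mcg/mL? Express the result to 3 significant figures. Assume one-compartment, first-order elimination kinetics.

C₀ = Dose / Vd = 15.50 / 369 = 0.04201 mg/L
k = ln2 / t½ = 0.693147 / 35.3 = 0.01964 h⁻¹
C = C₀ · e^(−k·t) = 0.04201 × e^(−0.01964 × 24.9)
  = 0.04201 × 0.6132 = 0.02576 mg/L
(0.02576 mg/L = 0.02576 mcg/mL)

0.0258 mcg/mL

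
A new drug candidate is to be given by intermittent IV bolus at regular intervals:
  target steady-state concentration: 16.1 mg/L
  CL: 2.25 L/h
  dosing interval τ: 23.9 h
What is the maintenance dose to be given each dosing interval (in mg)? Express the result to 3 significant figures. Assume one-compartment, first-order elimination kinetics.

At steady state, Dose/τ = Css × CL.
Dose = Css × CL × τ = 16.1 × 2.250 × 23.9 = 865.8 mg

866 mg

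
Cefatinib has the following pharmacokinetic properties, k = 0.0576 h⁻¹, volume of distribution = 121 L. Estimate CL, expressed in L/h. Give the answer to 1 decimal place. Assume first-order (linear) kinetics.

CL = k × Vd = 0.0576 × 121 = 6.970 L/h

7.0 L/h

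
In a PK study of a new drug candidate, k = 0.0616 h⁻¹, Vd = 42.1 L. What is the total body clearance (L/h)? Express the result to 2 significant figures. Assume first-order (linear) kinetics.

CL = k × Vd = 0.0616 × 42.1 = 2.593 L/h

2.6 L/h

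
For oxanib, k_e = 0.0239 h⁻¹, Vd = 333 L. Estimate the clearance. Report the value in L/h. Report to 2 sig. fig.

CL = k × Vd = 0.0239 × 333 = 7.959 L/h

8.0 L/h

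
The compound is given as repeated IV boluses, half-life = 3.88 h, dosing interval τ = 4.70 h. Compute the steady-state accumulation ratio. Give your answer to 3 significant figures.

k = ln2 / t½ = 0.693147 / 3.88 = 0.1786 h⁻¹
e^(−kτ) = e^(−0.1786 × 4.70) = 0.4320
Accumulation ratio R = 1 / (1 − e^(−kτ)) = 1 / (1 − 0.4320) = 1.761

1.76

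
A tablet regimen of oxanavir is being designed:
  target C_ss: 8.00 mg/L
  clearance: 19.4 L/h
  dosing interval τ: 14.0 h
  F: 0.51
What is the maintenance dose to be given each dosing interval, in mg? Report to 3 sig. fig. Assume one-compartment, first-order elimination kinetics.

At steady state, F × (Dose/τ) = Css × CL.
Dose = Css × CL × τ / F = 8.00 × 19.40 × 14.0 / 0.51 = 4260 mg

4260 mg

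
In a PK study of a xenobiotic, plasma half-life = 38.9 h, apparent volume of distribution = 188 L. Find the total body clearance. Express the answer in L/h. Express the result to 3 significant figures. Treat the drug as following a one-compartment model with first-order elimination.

3.35 L/h

k = ln2 / t½ = 0.693147 / 38.9 = 0.01782 h⁻¹
CL = k × Vd = 0.01782 × 188 = 3.350 L/h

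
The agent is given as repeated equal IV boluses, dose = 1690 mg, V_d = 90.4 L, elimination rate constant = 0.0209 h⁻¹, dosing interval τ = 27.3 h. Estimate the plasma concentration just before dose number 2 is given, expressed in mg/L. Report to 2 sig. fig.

11 mg/L

C₀ per dose = Dose / Vd = 1690 / 90.4 = 18.69 mg/L
Fraction remaining after one interval: r = e^(−kτ) = e^(−0.02090 × 27.3) = 0.5652
Before dose 2, 1 dose has been given (aged 1τ).
C_trough = C₀ × r = 18.69 × 0.5652 = 10.56 mg/L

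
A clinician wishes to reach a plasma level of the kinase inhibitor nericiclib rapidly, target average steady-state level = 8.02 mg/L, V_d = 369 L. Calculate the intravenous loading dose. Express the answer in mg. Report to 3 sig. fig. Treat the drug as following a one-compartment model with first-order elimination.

LD = Css × Vd = 8.02 × 369 = 2959 mg

2960 mg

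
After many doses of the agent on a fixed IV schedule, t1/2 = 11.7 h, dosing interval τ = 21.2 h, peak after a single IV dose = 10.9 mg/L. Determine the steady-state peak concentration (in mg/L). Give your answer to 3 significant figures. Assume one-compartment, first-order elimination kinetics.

15.2 mg/L

k = ln2 / t½ = 0.693147 / 11.7 = 0.05924 h⁻¹
e^(−kτ) = e^(−0.05924 × 21.2) = 0.2848
Accumulation ratio R = 1 / (1 − e^(−kτ)) = 1 / (1 − 0.2848) = 1.398
Steady-state peak = C₀ × R = 10.9 × 1.398 = 15.24 mg/L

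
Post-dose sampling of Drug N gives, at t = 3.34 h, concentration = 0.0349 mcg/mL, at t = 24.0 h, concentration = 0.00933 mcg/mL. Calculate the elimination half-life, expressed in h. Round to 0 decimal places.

11 h

k = ln(C₁/C₂) / (t₂ − t₁) = ln(0.0349/0.00933) / (24.0 − 3.34)
  = 1.319 / 20.66 = 0.06384 h⁻¹
t½ = ln2 / k = 0.693147 / 0.06384 = 10.86 h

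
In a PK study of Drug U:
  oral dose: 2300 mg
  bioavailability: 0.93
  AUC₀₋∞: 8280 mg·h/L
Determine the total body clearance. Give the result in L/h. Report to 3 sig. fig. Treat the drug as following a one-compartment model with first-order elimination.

CL = F·Dose / AUC = 0.93 × 2300 / 8280 = 0.2583 L/h

0.258 L/h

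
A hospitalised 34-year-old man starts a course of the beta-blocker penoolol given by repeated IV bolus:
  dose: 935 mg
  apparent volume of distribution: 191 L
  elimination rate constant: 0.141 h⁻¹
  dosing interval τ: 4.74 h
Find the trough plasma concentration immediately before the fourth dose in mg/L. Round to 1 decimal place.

4.5 mg/L

C₀ per dose = Dose / Vd = 935 / 191 = 4.895 mg/L
Fraction remaining after one interval: r = e^(−kτ) = e^(−0.1410 × 4.74) = 0.5126
Before dose 4, 3 doses have been given (aged 1τ, 2τ, 3τ).
C_trough = C₀ × (r + r² + … + r^3) = C₀ × r(1−r^3)/(1−r)
        = 4.895 × 0.5126 × (1 − 0.1347) / (1 − 0.5126) = 4.455 mg/L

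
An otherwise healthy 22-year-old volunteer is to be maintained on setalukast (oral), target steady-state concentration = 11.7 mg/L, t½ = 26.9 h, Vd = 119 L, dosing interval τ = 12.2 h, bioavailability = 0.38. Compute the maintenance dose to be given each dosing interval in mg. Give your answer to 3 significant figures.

k = ln2 / t½ = 0.693147 / 26.9 = 0.02577 h⁻¹
CL = k × Vd = 0.02577 × 119 = 3.067 L/h
At steady state, F × (Dose/τ) = Css × CL.
Dose = Css × CL × τ / F = 11.7 × 3.067 × 12.2 / 0.38 = 1152 mg

1150 mg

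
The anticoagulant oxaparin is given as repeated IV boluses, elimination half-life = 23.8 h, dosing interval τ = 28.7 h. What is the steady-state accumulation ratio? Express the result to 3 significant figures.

k = ln2 / t½ = 0.693147 / 23.8 = 0.02912 h⁻¹
e^(−kτ) = e^(−0.02912 × 28.7) = 0.4336
Accumulation ratio R = 1 / (1 − e^(−kτ)) = 1 / (1 − 0.4336) = 1.766

1.77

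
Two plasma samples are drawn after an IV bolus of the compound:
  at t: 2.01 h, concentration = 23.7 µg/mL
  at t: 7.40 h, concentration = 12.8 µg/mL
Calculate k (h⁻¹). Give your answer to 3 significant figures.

0.114 h⁻¹

k = ln(C₁/C₂) / (t₂ − t₁) = ln(23.7/12.8) / (7.40 − 2.01)
  = 0.6160 / 5.390 = 0.1143 h⁻¹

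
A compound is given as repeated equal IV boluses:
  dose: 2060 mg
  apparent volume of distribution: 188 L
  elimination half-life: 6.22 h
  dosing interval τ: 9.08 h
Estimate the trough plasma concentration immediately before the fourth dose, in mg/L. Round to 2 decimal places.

5.96 mg/L

C₀ per dose = Dose / Vd = 2060 / 188 = 10.96 mg/L
k = ln2 / t½ = 0.693147 / 6.22 = 0.1114 h⁻¹
Fraction remaining after one interval: r = e^(−kτ) = e^(−0.1114 × 9.08) = 0.3637
Before dose 4, 3 doses have been given (aged 1τ, 2τ, 3τ).
C_trough = C₀ × (r + r² + … + r^3) = C₀ × r(1−r^3)/(1−r)
        = 10.96 × 0.3637 × (1 − 0.04811) / (1 − 0.3637) = 5.963 mg/L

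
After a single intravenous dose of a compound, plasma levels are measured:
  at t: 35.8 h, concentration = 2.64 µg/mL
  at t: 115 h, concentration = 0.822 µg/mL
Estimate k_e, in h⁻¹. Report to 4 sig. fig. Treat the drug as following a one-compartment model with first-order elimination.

0.01473 h⁻¹

k = ln(C₁/C₂) / (t₂ − t₁) = ln(2.64/0.822) / (115 − 35.8)
  = 1.167 / 79.20 = 0.01473 h⁻¹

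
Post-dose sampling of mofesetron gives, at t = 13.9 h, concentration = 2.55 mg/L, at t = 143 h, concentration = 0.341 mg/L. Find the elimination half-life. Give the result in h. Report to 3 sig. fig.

k = ln(C₁/C₂) / (t₂ − t₁) = ln(2.55/0.341) / (143 − 13.9)
  = 2.012 / 129.1 = 0.01558 h⁻¹
t½ = ln2 / k = 0.693147 / 0.01558 = 44.49 h

44.5 h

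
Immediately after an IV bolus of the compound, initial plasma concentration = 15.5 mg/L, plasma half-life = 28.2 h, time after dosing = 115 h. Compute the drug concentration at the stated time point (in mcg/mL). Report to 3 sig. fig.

k = ln2 / t½ = 0.693147 / 28.2 = 0.02458 h⁻¹
C = C₀ · e^(−k·t) = 15.50 × e^(−0.02458 × 115)
  = 15.50 × 0.05921 = 0.9178 mg/L
(0.9178 mg/L = 0.9178 mcg/mL)

0.918 mcg/mL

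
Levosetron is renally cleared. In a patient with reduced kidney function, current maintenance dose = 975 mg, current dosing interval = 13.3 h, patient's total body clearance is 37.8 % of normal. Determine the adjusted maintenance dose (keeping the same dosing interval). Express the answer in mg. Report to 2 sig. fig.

To keep the same average steady-state level, dosing rate must scale with clearance.
CL ratio = 37.8 / 100 = 0.3780
New dose (same interval) = 975 × 0.3780 = 368.6 mg

370 mg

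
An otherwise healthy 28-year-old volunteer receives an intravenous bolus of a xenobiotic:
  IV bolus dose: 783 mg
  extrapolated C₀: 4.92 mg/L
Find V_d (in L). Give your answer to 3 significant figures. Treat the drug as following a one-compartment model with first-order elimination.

159 L

Vd = Dose / C₀ = 783.0 / 4.92 = 159.1 L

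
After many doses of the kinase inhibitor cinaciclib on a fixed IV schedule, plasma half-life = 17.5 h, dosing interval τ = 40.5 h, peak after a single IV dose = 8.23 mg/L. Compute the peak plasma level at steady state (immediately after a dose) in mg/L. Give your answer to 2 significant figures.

k = ln2 / t½ = 0.693147 / 17.5 = 0.03961 h⁻¹
e^(−kτ) = e^(−0.03961 × 40.5) = 0.2010
Accumulation ratio R = 1 / (1 − e^(−kτ)) = 1 / (1 − 0.2010) = 1.252
Steady-state peak = C₀ × R = 8.23 × 1.252 = 10.30 mg/L

10 mg/L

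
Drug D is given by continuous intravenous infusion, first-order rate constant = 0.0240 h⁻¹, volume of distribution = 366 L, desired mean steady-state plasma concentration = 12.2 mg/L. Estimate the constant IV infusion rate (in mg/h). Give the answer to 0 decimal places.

CL = k × Vd = 0.02400 × 366 = 8.784 L/h
At steady state, infusion rate R₀ = Css × CL = 12.2 × 8.784 = 107.2 mg/h

107 mg/h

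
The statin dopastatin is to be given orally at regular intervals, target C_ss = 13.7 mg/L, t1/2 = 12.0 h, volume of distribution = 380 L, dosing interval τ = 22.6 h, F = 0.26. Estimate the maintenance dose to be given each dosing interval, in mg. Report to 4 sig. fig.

26140 mg

k = ln2 / t½ = 0.693147 / 12.0 = 0.05776 h⁻¹
CL = k × Vd = 0.05776 × 380 = 21.95 L/h
At steady state, F × (Dose/τ) = Css × CL.
Dose = Css × CL × τ / F = 13.7 × 21.95 × 22.6 / 0.26 = 26140 mg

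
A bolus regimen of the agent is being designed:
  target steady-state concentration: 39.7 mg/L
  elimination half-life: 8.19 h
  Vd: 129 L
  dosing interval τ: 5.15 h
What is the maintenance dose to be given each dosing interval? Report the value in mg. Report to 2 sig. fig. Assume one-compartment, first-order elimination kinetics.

2200 mg

k = ln2 / t½ = 0.693147 / 8.19 = 0.08463 h⁻¹
CL = k × Vd = 0.08463 × 129 = 10.92 L/h
At steady state, Dose/τ = Css × CL.
Dose = Css × CL × τ = 39.7 × 10.92 × 5.15 = 2233 mg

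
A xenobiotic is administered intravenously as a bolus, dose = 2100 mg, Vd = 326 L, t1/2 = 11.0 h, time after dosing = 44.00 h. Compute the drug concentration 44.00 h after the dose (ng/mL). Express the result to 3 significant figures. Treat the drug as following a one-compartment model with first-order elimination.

403 ng/mL

C₀ = Dose / Vd = 2100 / 326 = 6.442 mg/L
k = ln2 / t½ = 0.693147 / 11.0 = 0.06301 h⁻¹
t / t½ = 44.00 / 11.0 = 4 half-lives
C = C₀ × (1/2)^4 = 6.442 × 0.06250 = 0.4026 mg/L
Convert: 0.4026 mg/L × 1000 = 402.6 ng/mL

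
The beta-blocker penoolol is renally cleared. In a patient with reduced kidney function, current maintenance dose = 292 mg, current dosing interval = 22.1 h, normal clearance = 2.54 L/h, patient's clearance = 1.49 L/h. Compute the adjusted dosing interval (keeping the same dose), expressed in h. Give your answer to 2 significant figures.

38 h

To keep the same average steady-state level, dosing rate must scale with clearance.
CL ratio = 1.49 / 2.54 = 0.5866
New interval (same dose) = 22.1 / 0.5866 = 37.67 h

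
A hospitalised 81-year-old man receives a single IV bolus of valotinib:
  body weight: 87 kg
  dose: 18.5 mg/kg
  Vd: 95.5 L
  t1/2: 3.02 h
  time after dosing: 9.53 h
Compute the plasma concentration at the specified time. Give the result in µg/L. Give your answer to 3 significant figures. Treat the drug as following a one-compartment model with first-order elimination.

Total dose = 18.5 × 87 = 1610 mg
C₀ = Dose / Vd = 1610 / 95.5 = 16.86 mg/L
k = ln2 / t½ = 0.693147 / 3.02 = 0.2295 h⁻¹
C = C₀ · e^(−k·t) = 16.86 × e^(−0.2295 × 9.53)
  = 16.86 × 0.1122 = 1.892 mg/L
Convert: 1.892 mg/L × 1000 = 1892 µg/L

1890 µg/L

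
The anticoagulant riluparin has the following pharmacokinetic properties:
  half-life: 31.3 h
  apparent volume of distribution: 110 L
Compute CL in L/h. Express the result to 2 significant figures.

k = ln2 / t½ = 0.693147 / 31.3 = 0.02215 h⁻¹
CL = k × Vd = 0.02215 × 110 = 2.437 L/h

2.4 L/h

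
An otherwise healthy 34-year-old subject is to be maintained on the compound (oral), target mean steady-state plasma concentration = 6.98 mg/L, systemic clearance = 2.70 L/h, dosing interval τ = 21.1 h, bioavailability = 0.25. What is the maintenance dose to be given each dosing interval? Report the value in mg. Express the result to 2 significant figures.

At steady state, F × (Dose/τ) = Css × CL.
Dose = Css × CL × τ / F = 6.98 × 2.700 × 21.1 / 0.25 = 1591 mg

1600 mg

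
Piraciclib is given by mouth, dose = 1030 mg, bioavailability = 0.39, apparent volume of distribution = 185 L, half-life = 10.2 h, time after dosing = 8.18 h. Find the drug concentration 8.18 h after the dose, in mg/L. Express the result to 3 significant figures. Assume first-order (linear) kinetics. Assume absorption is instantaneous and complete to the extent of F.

Amount reaching circulation = F × Dose = 0.39 × 1030 = 401.7 mg
C₀ = F·Dose / Vd = 401.7 / 185 = 2.171 mg/L
k = ln2 / t½ = 0.693147 / 10.2 = 0.06796 h⁻¹
C = C₀ · e^(−k·t) = 2.171 × e^(−0.06796 × 8.18)
  = 2.171 × 0.5735 = 1.245 mg/L

1.25 mg/L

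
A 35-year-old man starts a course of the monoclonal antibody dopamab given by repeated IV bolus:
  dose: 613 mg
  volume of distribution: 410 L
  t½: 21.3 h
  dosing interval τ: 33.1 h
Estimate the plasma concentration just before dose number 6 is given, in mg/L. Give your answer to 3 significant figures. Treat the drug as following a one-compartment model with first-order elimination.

0.769 mg/L

C₀ per dose = Dose / Vd = 613 / 410 = 1.495 mg/L
k = ln2 / t½ = 0.693147 / 21.3 = 0.03254 h⁻¹
Fraction remaining after one interval: r = e^(−kτ) = e^(−0.03254 × 33.1) = 0.3406
Before dose 6, 5 doses have been given (aged 1τ, 2τ, 3τ, 4τ, 5τ).
C_trough = C₀ × (r + r² + … + r^5) = C₀ × r(1−r^5)/(1−r)
        = 1.495 × 0.3406 × (1 − 0.004584) / (1 − 0.3406) = 0.7687 mg/L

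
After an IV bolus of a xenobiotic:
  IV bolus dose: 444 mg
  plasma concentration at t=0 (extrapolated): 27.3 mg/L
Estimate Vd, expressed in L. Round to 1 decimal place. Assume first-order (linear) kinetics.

Vd = Dose / C₀ = 444.0 / 27.3 = 16.26 L

16.3 L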